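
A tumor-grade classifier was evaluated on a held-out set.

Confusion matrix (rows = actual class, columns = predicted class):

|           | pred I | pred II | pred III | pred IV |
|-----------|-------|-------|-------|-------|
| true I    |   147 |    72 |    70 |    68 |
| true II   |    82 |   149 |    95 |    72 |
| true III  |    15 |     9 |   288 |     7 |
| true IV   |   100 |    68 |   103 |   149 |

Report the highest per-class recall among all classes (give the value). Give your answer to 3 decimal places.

0.903

Per-class recall (TP/(TP+FN)):
  I: TP=147, FN=72+70+68=210 → 147/357 = 0.4118
  II: TP=149, FN=82+95+72=249 → 149/398 = 0.3744
  III: TP=288, FN=15+9+7=31 → 288/319 = 0.9028
  IV: TP=149, FN=100+68+103=271 → 149/420 = 0.3548
Highest is class 'III' with recall = 0.903.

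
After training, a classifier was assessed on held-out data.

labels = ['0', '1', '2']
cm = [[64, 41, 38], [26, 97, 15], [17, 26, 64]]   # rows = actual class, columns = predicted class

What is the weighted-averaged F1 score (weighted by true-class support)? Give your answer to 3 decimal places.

Per-class F1 score (2·TP/(2·TP+FP+FN)):
  0: TP=64, FP=26+17=43, FN=41+38=79 → 128/250 = 0.5120
  1: TP=97, FP=41+26=67, FN=26+15=41 → 194/302 = 0.6424
  2: TP=64, FP=38+15=53, FN=17+26=43 → 128/224 = 0.5714
Weighted-F1 score = Σ (supportᵢ/N)·F1 scoreᵢ with N=388: (143/388)·0.5120 + (138/388)·0.6424 + (107/388)·0.5714 = 0.575

0.575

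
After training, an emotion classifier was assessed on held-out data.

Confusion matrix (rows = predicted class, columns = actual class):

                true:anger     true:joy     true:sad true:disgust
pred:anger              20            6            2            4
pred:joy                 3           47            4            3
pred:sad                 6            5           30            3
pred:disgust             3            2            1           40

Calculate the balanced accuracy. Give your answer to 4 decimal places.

0.7548

Balanced accuracy = mean of per-class recall.
  anger: recall = 20/32 = 0.62500
  joy: recall = 47/60 = 0.78333
  sad: recall = 30/37 = 0.81081
  disgust: recall = 40/50 = 0.80000
Mean = (0.62500 + 0.78333 + 0.81081 + 0.80000) / 4 = 0.7548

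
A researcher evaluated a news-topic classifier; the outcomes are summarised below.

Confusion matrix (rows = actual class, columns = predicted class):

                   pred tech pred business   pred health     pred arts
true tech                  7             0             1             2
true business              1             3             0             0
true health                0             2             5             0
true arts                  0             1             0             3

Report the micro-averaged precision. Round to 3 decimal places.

Micro-averaging pools counts across classes: ΣTP=18, ΣFP=7, ΣFN=7.
Micro-precision = TP/(TP+FP) on pooled counts = 0.720 (equals overall accuracy in single-label multiclass).

0.720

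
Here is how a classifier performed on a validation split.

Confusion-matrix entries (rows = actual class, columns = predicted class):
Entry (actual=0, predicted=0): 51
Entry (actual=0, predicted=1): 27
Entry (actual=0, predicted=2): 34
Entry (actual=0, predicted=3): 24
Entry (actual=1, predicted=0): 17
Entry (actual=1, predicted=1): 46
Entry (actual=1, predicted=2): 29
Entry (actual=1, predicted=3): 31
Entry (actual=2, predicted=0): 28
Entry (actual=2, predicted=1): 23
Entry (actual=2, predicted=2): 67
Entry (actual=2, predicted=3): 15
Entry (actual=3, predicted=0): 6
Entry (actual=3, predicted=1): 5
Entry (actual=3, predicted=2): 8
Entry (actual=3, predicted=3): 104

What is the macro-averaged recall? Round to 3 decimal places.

Per-class recall (TP/(TP+FN)):
  0: TP=51, FN=27+34+24=85 → 51/136 = 0.3750
  1: TP=46, FN=17+29+31=77 → 46/123 = 0.3740
  2: TP=67, FN=28+23+15=66 → 67/133 = 0.5038
  3: TP=104, FN=6+5+8=19 → 104/123 = 0.8455
Macro-recall = mean = (0.3750 + 0.3740 + 0.5038 + 0.8455) / 4 = 0.525

0.525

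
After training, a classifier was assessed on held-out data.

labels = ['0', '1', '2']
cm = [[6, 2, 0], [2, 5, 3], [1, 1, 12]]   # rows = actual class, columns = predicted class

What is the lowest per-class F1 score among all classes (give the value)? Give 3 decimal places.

0.556

Per-class F1 score (2·TP/(2·TP+FP+FN)):
  0: TP=6, FP=2+1=3, FN=2+0=2 → 12/17 = 0.7059
  1: TP=5, FP=2+1=3, FN=2+3=5 → 10/18 = 0.5556
  2: TP=12, FP=0+3=3, FN=1+1=2 → 24/29 = 0.8276
Lowest is class '1' with F1 score = 0.556.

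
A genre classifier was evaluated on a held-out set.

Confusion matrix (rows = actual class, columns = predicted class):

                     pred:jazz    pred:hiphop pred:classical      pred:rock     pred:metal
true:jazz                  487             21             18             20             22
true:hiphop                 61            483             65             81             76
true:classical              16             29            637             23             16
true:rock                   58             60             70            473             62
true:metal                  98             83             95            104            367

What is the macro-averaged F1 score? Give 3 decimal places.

Per-class F1 score (2·TP/(2·TP+FP+FN)):
  jazz: TP=487, FP=61+16+58+98=233, FN=21+18+20+22=81 → 974/1288 = 0.7562
  hiphop: TP=483, FP=21+29+60+83=193, FN=61+65+81+76=283 → 966/1442 = 0.6699
  classical: TP=637, FP=18+65+70+95=248, FN=16+29+23+16=84 → 1274/1606 = 0.7933
  rock: TP=473, FP=20+81+23+104=228, FN=58+60+70+62=250 → 946/1424 = 0.6643
  metal: TP=367, FP=22+76+16+62=176, FN=98+83+95+104=380 → 734/1290 = 0.5690
Macro-F1 score = mean = (0.7562 + 0.6699 + 0.7933 + 0.6643 + 0.5690) / 5 = 0.691

0.691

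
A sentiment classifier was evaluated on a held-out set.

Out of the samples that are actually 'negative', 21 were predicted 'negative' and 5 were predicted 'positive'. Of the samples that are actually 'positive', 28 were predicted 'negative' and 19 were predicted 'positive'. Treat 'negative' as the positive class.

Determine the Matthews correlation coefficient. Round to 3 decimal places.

0.216

MCC = (TP·TN − FP·FN) / √((TP+FP)(TP+FN)(TN+FP)(TN+FN))
Numerator = 21·19 − 28·5 = 259
Denominator = √(49·26·47·24) = √1437072 = 1198.7794
MCC = 259 / 1198.7794 = 0.216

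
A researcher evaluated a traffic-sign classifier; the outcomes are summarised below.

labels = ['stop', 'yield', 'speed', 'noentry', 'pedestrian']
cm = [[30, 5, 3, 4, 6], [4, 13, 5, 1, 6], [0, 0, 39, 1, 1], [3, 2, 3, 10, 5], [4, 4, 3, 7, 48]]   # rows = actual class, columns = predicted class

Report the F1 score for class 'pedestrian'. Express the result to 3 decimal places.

0.727

Treat 'pedestrian' as positive and all other classes as negative.
F1 score = 2·TP/(2·TP+FP+FN).
pedestrian: TP=48, FP=6+6+1+5=18, FN=4+4+3+7=18 → 96/132 = 0.7273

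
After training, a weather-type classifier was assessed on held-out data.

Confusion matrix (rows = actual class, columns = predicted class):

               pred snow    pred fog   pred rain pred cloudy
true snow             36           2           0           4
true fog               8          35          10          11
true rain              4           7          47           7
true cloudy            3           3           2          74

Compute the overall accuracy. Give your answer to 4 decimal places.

0.7589

Accuracy = trace / total = (36+35+47+74=192) / 253 = 192/253 = 0.7589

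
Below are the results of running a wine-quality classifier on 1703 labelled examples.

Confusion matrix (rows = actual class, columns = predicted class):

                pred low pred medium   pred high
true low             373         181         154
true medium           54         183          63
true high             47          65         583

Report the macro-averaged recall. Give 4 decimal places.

0.6586

Per-class recall (TP/(TP+FN)):
  low: TP=373, FN=181+154=335 → 373/708 = 0.52684
  medium: TP=183, FN=54+63=117 → 183/300 = 0.61000
  high: TP=583, FN=47+65=112 → 583/695 = 0.83885
Macro-recall = mean = (0.52684 + 0.61000 + 0.83885) / 3 = 0.6586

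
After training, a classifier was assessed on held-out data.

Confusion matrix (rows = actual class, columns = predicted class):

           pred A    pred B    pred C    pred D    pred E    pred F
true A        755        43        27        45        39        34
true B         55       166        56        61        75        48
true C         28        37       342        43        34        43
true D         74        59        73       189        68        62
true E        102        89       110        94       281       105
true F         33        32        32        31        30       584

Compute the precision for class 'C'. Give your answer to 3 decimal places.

0.534

Treat 'C' as positive and all other classes as negative.
precision = TP/(TP+FP).
C: TP=342, FP=27+56+73+110+32=298 → 342/640 = 0.5344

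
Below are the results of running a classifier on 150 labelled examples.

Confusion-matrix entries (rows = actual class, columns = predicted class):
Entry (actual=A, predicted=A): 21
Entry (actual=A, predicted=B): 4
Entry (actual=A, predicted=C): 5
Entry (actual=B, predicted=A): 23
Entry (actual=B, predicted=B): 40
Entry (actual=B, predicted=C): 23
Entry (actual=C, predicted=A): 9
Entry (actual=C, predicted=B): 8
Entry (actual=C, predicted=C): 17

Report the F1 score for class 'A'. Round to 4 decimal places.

Treat 'A' as positive and all other classes as negative.
F1 score = 2·TP/(2·TP+FP+FN).
A: TP=21, FP=23+9=32, FN=4+5=9 → 42/83 = 0.50602

0.5060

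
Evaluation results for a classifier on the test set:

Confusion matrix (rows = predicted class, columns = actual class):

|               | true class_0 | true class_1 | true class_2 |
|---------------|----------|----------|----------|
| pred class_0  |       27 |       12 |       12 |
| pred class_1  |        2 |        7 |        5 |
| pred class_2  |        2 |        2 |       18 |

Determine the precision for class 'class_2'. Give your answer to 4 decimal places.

Take TP from the diagonal, FP from the rest of the 'class_2' prediction marginal, FN from the rest of the 'class_2' actual marginal.
precision = TP/(TP+FP).
class_2: TP=18, FP=2+2=4 → 18/22 = 0.81818

0.8182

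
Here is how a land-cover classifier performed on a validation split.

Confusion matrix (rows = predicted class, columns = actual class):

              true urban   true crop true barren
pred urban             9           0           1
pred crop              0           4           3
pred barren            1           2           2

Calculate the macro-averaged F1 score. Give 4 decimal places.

0.6263

Per-class F1 score (2·TP/(2·TP+FP+FN)):
  urban: TP=9, FP=0+1=1, FN=0+1=1 → 18/20 = 0.90000
  crop: TP=4, FP=0+3=3, FN=0+2=2 → 8/13 = 0.61538
  barren: TP=2, FP=1+2=3, FN=1+3=4 → 4/11 = 0.36364
Macro-F1 score = mean = (0.90000 + 0.61538 + 0.36364) / 3 = 0.6263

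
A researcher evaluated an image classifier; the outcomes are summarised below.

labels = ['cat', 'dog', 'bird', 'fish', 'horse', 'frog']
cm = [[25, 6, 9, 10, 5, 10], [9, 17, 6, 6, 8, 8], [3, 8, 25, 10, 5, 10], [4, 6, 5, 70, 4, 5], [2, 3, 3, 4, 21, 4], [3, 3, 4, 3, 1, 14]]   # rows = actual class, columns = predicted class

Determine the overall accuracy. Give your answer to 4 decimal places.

0.5074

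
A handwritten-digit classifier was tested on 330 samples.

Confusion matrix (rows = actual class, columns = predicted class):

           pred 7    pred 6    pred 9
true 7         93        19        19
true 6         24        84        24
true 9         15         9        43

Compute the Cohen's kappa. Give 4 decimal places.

Observed agreement pₒ = trace/N = 220/330 = 0.66667
Expected agreement pₑ = Σ (rowᵢ·colᵢ)/N² = (131·132 + 132·112 + 67·86)/330² = 0.34746
κ = (pₒ − pₑ)/(1 − pₑ) = (0.66667 − 0.34746)/(1 − 0.34746) = 0.4892

0.4892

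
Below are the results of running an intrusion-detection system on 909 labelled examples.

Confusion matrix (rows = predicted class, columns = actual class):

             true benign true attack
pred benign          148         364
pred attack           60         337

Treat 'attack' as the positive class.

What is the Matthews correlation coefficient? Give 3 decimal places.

0.163

MCC = (TP·TN − FP·FN) / √((TP+FP)(TP+FN)(TN+FP)(TN+FN))
Numerator = 337·148 − 60·364 = 28036
Denominator = √(397·701·208·512) = √29637517312 = 172155.5033
MCC = 28036 / 172155.5033 = 0.163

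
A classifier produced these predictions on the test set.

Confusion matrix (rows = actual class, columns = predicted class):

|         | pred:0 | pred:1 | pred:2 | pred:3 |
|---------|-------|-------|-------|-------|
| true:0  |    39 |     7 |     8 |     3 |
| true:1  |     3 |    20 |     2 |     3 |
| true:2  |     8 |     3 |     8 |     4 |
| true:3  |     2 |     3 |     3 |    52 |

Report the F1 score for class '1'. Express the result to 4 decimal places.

Treat '1' as positive and all other classes as negative.
F1 score = 2·TP/(2·TP+FP+FN).
1: TP=20, FP=7+3+3=13, FN=3+2+3=8 → 40/61 = 0.65574

0.6557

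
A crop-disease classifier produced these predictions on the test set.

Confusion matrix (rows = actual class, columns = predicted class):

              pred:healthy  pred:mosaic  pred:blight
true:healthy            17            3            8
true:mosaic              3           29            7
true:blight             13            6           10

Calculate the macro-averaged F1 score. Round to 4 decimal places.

Per-class F1 score (2·TP/(2·TP+FP+FN)):
  healthy: TP=17, FP=3+13=16, FN=3+8=11 → 34/61 = 0.55738
  mosaic: TP=29, FP=3+6=9, FN=3+7=10 → 58/77 = 0.75325
  blight: TP=10, FP=8+7=15, FN=13+6=19 → 20/54 = 0.37037
Macro-F1 score = mean = (0.55738 + 0.75325 + 0.37037) / 3 = 0.5603

0.5603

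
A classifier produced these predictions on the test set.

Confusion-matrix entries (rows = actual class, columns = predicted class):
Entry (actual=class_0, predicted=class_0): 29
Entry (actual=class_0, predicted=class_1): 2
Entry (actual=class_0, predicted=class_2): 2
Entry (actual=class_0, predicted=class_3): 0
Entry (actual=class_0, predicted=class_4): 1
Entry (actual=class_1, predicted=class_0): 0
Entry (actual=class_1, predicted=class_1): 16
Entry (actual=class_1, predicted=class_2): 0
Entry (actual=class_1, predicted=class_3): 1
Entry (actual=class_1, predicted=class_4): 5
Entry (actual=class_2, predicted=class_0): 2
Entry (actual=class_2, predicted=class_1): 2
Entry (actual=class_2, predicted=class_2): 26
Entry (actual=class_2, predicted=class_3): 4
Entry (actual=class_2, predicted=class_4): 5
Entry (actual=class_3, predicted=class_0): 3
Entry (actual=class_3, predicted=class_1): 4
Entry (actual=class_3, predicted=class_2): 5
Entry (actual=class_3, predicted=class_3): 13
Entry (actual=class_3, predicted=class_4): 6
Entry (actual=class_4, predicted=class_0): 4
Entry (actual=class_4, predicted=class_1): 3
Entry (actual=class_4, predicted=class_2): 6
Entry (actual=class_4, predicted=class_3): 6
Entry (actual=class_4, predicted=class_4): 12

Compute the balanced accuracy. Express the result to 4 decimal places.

Balanced accuracy = mean of per-class recall.
  class_0: recall = 29/34 = 0.85294
  class_1: recall = 16/22 = 0.72727
  class_2: recall = 26/39 = 0.66667
  class_3: recall = 13/31 = 0.41935
  class_4: recall = 12/31 = 0.38710
Mean = (0.85294 + 0.72727 + 0.66667 + 0.41935 + 0.38710) / 5 = 0.6107

0.6107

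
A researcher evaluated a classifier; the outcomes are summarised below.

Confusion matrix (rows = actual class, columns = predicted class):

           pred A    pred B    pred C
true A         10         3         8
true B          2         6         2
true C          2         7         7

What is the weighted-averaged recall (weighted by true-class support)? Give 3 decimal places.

0.489

Per-class recall (TP/(TP+FN)):
  A: TP=10, FN=3+8=11 → 10/21 = 0.4762
  B: TP=6, FN=2+2=4 → 6/10 = 0.6000
  C: TP=7, FN=2+7=9 → 7/16 = 0.4375
Weighted-recall = Σ (supportᵢ/N)·recallᵢ with N=47: (21/47)·0.4762 + (10/47)·0.6000 + (16/47)·0.4375 = 0.489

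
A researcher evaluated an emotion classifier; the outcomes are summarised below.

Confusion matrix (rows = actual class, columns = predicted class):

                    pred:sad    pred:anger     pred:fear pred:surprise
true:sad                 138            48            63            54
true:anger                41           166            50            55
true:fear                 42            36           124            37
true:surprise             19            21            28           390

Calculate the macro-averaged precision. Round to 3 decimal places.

Per-class precision (TP/(TP+FP)):
  sad: TP=138, FP=41+42+19=102 → 138/240 = 0.5750
  anger: TP=166, FP=48+36+21=105 → 166/271 = 0.6125
  fear: TP=124, FP=63+50+28=141 → 124/265 = 0.4679
  surprise: TP=390, FP=54+55+37=146 → 390/536 = 0.7276
Macro-precision = mean = (0.5750 + 0.6125 + 0.4679 + 0.7276) / 4 = 0.596

0.596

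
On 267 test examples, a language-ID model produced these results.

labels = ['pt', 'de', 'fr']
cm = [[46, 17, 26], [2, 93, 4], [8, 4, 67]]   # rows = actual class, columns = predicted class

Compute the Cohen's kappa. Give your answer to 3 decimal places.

Observed agreement pₒ = trace/N = 206/267 = 0.7715
Expected agreement pₑ = Σ (rowᵢ·colᵢ)/N² = (89·56 + 99·114 + 79·97)/267² = 0.3357
κ = (pₒ − pₑ)/(1 − pₑ) = (0.7715 − 0.3357)/(1 − 0.3357) = 0.656

0.656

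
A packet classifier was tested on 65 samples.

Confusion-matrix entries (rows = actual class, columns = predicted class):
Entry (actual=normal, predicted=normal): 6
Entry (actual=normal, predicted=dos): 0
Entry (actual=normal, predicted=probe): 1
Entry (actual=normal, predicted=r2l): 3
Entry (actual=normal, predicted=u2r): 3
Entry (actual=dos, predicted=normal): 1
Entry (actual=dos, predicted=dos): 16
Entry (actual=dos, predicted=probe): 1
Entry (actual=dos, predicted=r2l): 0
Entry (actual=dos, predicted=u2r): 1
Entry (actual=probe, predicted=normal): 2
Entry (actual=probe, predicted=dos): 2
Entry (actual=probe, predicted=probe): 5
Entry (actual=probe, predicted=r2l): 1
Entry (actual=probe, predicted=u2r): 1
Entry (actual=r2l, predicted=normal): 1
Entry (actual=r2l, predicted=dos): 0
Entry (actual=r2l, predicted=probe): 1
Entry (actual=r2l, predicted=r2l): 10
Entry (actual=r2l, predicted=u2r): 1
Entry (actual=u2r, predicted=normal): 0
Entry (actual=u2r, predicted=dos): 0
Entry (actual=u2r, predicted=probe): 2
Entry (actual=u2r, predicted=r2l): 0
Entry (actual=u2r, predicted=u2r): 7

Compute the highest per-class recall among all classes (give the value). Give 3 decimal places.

0.842

Per-class recall (TP/(TP+FN)):
  normal: TP=6, FN=0+1+3+3=7 → 6/13 = 0.4615
  dos: TP=16, FN=1+1+0+1=3 → 16/19 = 0.8421
  probe: TP=5, FN=2+2+1+1=6 → 5/11 = 0.4545
  r2l: TP=10, FN=1+0+1+1=3 → 10/13 = 0.7692
  u2r: TP=7, FN=0+0+2+0=2 → 7/9 = 0.7778
Highest is class 'dos' with recall = 0.842.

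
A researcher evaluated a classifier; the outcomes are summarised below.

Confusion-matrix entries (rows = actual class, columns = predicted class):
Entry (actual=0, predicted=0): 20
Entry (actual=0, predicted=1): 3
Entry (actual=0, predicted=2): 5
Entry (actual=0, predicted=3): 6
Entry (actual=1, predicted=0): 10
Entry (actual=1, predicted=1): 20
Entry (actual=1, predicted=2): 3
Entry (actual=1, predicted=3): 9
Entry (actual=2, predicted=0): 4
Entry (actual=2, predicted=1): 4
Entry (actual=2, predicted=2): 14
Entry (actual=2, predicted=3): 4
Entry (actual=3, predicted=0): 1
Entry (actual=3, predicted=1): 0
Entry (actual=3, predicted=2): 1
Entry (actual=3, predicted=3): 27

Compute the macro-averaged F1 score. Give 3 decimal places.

Per-class F1 score (2·TP/(2·TP+FP+FN)):
  0: TP=20, FP=10+4+1=15, FN=3+5+6=14 → 40/69 = 0.5797
  1: TP=20, FP=3+4+0=7, FN=10+3+9=22 → 40/69 = 0.5797
  2: TP=14, FP=5+3+1=9, FN=4+4+4=12 → 28/49 = 0.5714
  3: TP=27, FP=6+9+4=19, FN=1+0+1=2 → 54/75 = 0.7200
Macro-F1 score = mean = (0.5797 + 0.5797 + 0.5714 + 0.7200) / 4 = 0.613

0.613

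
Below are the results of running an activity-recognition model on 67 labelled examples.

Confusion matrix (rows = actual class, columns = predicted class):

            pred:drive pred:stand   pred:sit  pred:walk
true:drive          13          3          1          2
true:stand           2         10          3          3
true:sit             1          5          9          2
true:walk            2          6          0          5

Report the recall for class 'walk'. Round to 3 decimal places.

0.385

One-vs-rest for 'walk': TP = diagonal; FP = other classes predicted 'walk'; FN = 'walk' predicted as other.
recall = TP/(TP+FN).
walk: TP=5, FN=2+6+0=8 → 5/13 = 0.3846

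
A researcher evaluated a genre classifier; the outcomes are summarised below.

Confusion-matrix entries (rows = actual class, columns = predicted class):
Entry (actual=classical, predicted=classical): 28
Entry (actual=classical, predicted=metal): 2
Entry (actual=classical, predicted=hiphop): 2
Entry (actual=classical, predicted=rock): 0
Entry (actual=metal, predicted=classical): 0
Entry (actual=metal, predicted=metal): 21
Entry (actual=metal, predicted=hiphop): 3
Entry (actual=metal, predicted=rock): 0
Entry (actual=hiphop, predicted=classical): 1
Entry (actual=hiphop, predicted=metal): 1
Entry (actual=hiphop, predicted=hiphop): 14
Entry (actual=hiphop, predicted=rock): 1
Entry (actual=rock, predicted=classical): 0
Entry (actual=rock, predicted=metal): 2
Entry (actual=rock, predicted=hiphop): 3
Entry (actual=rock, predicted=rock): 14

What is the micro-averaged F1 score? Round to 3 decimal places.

0.837

Micro-averaging pools counts across classes: ΣTP=77, ΣFP=15, ΣFN=15.
Micro-F1 score = 2·TP/(2·TP+FP+FN) on pooled counts = 0.837 (equals overall accuracy in single-label multiclass).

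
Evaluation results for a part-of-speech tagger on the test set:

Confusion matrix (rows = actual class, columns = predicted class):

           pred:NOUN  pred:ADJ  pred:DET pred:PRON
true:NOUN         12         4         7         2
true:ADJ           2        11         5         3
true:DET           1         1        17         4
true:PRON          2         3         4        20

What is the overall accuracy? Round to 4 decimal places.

0.6122

Accuracy = trace / total = (12+11+17+20=60) / 98 = 60/98 = 0.6122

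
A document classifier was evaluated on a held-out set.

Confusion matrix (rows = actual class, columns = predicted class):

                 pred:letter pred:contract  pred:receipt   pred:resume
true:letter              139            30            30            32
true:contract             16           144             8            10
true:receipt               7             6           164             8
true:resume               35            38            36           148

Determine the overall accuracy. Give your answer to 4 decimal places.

Accuracy = trace / total = (139+144+164+148=595) / 851 = 595/851 = 0.6992

0.6992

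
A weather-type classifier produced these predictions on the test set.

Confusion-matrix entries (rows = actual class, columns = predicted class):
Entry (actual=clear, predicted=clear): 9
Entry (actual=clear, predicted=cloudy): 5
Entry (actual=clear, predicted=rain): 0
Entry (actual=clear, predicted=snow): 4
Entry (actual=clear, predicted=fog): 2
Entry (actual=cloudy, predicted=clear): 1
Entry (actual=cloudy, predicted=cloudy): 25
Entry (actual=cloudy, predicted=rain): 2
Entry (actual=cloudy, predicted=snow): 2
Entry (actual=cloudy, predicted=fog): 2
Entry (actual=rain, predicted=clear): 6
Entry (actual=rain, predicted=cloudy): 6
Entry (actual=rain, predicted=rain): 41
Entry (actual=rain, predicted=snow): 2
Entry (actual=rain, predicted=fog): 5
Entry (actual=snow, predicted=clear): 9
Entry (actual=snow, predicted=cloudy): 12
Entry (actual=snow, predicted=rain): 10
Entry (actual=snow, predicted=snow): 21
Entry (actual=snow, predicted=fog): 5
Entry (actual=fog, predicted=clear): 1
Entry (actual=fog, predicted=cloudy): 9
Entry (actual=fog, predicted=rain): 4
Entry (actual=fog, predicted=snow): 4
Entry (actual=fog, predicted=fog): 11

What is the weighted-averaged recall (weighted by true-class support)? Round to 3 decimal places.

Per-class recall (TP/(TP+FN)):
  clear: TP=9, FN=5+0+4+2=11 → 9/20 = 0.4500
  cloudy: TP=25, FN=1+2+2+2=7 → 25/32 = 0.7813
  rain: TP=41, FN=6+6+2+5=19 → 41/60 = 0.6833
  snow: TP=21, FN=9+12+10+5=36 → 21/57 = 0.3684
  fog: TP=11, FN=1+9+4+4=18 → 11/29 = 0.3793
Weighted-recall = Σ (supportᵢ/N)·recallᵢ with N=198: (20/198)·0.4500 + (32/198)·0.7813 + (60/198)·0.6833 + (57/198)·0.3684 + (29/198)·0.3793 = 0.540

0.540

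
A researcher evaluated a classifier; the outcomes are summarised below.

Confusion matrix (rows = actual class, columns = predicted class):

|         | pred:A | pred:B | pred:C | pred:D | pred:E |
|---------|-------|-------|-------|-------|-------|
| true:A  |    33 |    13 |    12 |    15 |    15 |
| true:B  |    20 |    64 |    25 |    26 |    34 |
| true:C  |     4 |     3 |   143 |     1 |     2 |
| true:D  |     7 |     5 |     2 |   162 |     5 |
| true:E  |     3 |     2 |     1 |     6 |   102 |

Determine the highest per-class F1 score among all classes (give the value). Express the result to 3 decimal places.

0.851

Per-class F1 score (2·TP/(2·TP+FP+FN)):
  A: TP=33, FP=20+4+7+3=34, FN=13+12+15+15=55 → 66/155 = 0.4258
  B: TP=64, FP=13+3+5+2=23, FN=20+25+26+34=105 → 128/256 = 0.5000
  C: TP=143, FP=12+25+2+1=40, FN=4+3+1+2=10 → 286/336 = 0.8512
  D: TP=162, FP=15+26+1+6=48, FN=7+5+2+5=19 → 324/391 = 0.8286
  E: TP=102, FP=15+34+2+5=56, FN=3+2+1+6=12 → 204/272 = 0.7500
Highest is class 'C' with F1 score = 0.851.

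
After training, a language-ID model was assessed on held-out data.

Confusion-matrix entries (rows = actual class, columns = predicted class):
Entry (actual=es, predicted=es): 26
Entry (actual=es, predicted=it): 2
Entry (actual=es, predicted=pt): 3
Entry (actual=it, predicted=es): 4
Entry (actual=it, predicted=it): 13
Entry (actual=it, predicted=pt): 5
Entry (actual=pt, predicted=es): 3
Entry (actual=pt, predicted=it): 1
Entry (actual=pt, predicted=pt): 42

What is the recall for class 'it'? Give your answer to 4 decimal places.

0.5909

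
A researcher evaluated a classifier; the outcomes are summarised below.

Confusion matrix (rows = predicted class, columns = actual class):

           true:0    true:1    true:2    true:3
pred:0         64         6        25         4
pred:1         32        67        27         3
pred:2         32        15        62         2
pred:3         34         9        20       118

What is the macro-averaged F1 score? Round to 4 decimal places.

0.5889

Per-class F1 score (2·TP/(2·TP+FP+FN)):
  0: TP=64, FP=6+25+4=35, FN=32+32+34=98 → 128/261 = 0.49042
  1: TP=67, FP=32+27+3=62, FN=6+15+9=30 → 134/226 = 0.59292
  2: TP=62, FP=32+15+2=49, FN=25+27+20=72 → 124/245 = 0.50612
  3: TP=118, FP=34+9+20=63, FN=4+3+2=9 → 236/308 = 0.76623
Macro-F1 score = mean = (0.49042 + 0.59292 + 0.50612 + 0.76623) / 4 = 0.5889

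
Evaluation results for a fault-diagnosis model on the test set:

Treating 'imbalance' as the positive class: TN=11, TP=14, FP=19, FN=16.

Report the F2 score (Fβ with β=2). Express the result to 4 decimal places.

Fβ = (1+β²)·TP / ((1+β²)·TP + β²·FN + FP), with β²=4
= 5·14 / (5·14 + 4·16 + 19) = 0.4575

0.4575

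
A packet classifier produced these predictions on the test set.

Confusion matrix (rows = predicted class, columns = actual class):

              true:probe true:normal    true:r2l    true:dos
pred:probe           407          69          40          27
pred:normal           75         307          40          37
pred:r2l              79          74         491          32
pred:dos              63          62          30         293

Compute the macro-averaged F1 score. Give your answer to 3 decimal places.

0.700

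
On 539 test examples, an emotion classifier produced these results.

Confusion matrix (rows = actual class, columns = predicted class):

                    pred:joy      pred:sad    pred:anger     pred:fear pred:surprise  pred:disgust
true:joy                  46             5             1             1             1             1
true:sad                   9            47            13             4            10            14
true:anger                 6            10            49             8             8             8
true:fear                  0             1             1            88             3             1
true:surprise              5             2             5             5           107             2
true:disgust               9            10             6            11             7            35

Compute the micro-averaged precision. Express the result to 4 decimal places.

Micro-averaging pools counts across classes: ΣTP=372, ΣFP=167, ΣFN=167.
Micro-precision = TP/(TP+FP) on pooled counts = 0.6902 (equals overall accuracy in single-label multiclass).

0.6902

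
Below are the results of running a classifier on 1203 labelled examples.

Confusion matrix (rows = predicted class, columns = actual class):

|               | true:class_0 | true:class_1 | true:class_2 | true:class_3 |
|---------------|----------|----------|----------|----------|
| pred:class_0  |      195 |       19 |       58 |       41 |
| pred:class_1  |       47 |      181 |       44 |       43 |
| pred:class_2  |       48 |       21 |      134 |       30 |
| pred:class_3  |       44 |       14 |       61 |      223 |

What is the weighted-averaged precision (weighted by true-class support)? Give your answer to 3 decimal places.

Per-class precision (TP/(TP+FP)):
  class_0: TP=195, FP=19+58+41=118 → 195/313 = 0.6230
  class_1: TP=181, FP=47+44+43=134 → 181/315 = 0.5746
  class_2: TP=134, FP=48+21+30=99 → 134/233 = 0.5751
  class_3: TP=223, FP=44+14+61=119 → 223/342 = 0.6520
Weighted-precision = Σ (supportᵢ/N)·precisionᵢ with N=1203: (334/1203)·0.6230 + (235/1203)·0.5746 + (297/1203)·0.5751 + (337/1203)·0.6520 = 0.610

0.610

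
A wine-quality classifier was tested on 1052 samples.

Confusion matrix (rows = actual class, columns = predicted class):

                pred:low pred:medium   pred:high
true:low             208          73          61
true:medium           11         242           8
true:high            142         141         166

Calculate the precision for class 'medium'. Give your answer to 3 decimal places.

Take TP from the diagonal, FP from the rest of the 'medium' prediction marginal, FN from the rest of the 'medium' actual marginal.
precision = TP/(TP+FP).
medium: TP=242, FP=73+141=214 → 242/456 = 0.5307

0.531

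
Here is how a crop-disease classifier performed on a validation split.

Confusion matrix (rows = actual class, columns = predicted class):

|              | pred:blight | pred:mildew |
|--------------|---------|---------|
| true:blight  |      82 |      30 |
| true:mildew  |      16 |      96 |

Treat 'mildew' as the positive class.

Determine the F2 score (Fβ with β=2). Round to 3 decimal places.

0.836

Fβ = (1+β²)·TP / ((1+β²)·TP + β²·FN + FP), with β²=4
= 5·96 / (5·96 + 4·16 + 30) = 0.836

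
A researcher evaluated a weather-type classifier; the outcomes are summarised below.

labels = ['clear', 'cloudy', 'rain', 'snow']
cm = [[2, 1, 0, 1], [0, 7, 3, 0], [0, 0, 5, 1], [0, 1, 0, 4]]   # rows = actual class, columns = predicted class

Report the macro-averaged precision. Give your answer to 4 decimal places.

0.7674

Per-class precision (TP/(TP+FP)):
  clear: TP=2, FP=0+0+0=0 → 2/2 = 1.00000
  cloudy: TP=7, FP=1+0+1=2 → 7/9 = 0.77778
  rain: TP=5, FP=0+3+0=3 → 5/8 = 0.62500
  snow: TP=4, FP=1+0+1=2 → 4/6 = 0.66667
Macro-precision = mean = (1.00000 + 0.77778 + 0.62500 + 0.66667) / 4 = 0.7674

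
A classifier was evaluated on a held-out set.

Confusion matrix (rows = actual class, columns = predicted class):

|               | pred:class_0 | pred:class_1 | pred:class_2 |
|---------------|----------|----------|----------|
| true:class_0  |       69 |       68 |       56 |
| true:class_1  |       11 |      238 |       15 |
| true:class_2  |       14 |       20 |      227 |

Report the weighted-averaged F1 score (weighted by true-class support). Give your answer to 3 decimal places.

0.721

Per-class F1 score (2·TP/(2·TP+FP+FN)):
  class_0: TP=69, FP=11+14=25, FN=68+56=124 → 138/287 = 0.4808
  class_1: TP=238, FP=68+20=88, FN=11+15=26 → 476/590 = 0.8068
  class_2: TP=227, FP=56+15=71, FN=14+20=34 → 454/559 = 0.8122
Weighted-F1 score = Σ (supportᵢ/N)·F1 scoreᵢ with N=718: (193/718)·0.4808 + (264/718)·0.8068 + (261/718)·0.8122 = 0.721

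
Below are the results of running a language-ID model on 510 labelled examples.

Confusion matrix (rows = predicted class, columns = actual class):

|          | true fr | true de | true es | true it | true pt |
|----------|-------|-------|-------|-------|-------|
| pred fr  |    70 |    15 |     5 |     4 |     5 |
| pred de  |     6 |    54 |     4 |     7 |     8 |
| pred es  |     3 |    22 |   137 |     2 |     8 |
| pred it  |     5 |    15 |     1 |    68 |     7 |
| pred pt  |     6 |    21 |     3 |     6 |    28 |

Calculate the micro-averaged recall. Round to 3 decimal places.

0.700

Micro-averaging pools counts across classes: ΣTP=357, ΣFP=153, ΣFN=153.
Micro-recall = TP/(TP+FN) on pooled counts = 0.700 (equals overall accuracy in single-label multiclass).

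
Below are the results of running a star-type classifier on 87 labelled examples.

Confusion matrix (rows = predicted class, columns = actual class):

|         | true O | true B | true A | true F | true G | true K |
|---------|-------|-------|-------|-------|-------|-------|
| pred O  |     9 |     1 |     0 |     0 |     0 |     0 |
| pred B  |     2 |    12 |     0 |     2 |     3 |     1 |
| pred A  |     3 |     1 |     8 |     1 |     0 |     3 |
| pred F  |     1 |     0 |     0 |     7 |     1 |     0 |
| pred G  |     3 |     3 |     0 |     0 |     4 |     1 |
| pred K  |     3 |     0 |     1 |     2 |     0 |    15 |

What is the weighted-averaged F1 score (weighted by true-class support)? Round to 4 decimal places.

Per-class F1 score (2·TP/(2·TP+FP+FN)):
  O: TP=9, FP=1+0+0+0+0=1, FN=2+3+1+3+3=12 → 18/31 = 0.58065
  B: TP=12, FP=2+0+2+3+1=8, FN=1+1+0+3+0=5 → 24/37 = 0.64865
  A: TP=8, FP=3+1+1+0+3=8, FN=0+0+0+0+1=1 → 16/25 = 0.64000
  F: TP=7, FP=1+0+0+1+0=2, FN=0+2+1+0+2=5 → 14/21 = 0.66667
  G: TP=4, FP=3+3+0+0+1=7, FN=0+3+0+1+0=4 → 8/19 = 0.42105
  K: TP=15, FP=3+0+1+2+0=6, FN=0+1+3+0+1=5 → 30/41 = 0.73171
Weighted-F1 score = Σ (supportᵢ/N)·F1 scoreᵢ with N=87: (21/87)·0.58065 + (17/87)·0.64865 + (9/87)·0.64000 + (12/87)·0.66667 + (8/87)·0.42105 + (20/87)·0.73171 = 0.6320

0.6320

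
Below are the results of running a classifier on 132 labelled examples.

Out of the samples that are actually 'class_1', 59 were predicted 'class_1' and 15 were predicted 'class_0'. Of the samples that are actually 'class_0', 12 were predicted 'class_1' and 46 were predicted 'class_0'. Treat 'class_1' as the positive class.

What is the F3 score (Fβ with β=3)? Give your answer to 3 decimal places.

Fβ = (1+β²)·TP / ((1+β²)·TP + β²·FN + FP), with β²=9
= 10·59 / (10·59 + 9·15 + 12) = 0.801

0.801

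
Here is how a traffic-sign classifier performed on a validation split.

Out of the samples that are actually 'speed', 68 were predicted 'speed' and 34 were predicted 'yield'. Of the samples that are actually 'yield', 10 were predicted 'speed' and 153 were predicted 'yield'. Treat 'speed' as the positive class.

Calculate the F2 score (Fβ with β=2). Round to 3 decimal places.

0.700

Fβ = (1+β²)·TP / ((1+β²)·TP + β²·FN + FP), with β²=4
= 5·68 / (5·68 + 4·34 + 10) = 0.700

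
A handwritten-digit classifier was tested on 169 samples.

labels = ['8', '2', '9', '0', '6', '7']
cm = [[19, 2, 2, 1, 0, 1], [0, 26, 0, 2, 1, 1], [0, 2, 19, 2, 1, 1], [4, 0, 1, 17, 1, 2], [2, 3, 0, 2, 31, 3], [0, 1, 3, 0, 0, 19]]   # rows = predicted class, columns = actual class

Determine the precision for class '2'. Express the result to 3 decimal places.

0.867

precision = TP/(TP+FP).
2: TP=26, FP=0+0+2+1+1=4 → 26/30 = 0.8667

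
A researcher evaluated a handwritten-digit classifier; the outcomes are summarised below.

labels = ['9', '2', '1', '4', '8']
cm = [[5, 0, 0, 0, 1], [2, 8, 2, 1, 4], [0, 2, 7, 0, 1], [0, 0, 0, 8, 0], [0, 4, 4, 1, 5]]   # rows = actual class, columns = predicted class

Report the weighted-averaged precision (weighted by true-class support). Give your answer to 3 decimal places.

Per-class precision (TP/(TP+FP)):
  9: TP=5, FP=2+0+0+0=2 → 5/7 = 0.7143
  2: TP=8, FP=0+2+0+4=6 → 8/14 = 0.5714
  1: TP=7, FP=0+2+0+4=6 → 7/13 = 0.5385
  4: TP=8, FP=0+1+0+1=2 → 8/10 = 0.8000
  8: TP=5, FP=1+4+1+0=6 → 5/11 = 0.4545
Weighted-precision = Σ (supportᵢ/N)·precisionᵢ with N=55: (6/55)·0.7143 + (17/55)·0.5714 + (10/55)·0.5385 + (8/55)·0.8000 + (14/55)·0.4545 = 0.585

0.585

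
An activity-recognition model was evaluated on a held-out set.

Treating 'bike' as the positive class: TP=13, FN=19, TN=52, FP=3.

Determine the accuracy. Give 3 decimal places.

Accuracy = (TP+TN)/N = (13+52)/87 = 0.747

0.747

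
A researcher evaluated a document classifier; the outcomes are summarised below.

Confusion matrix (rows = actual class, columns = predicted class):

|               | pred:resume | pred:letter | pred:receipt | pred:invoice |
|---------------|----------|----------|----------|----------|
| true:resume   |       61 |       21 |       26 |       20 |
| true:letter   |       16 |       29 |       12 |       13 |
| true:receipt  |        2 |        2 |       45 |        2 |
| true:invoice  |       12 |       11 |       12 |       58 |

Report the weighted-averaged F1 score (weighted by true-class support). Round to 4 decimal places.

Per-class F1 score (2·TP/(2·TP+FP+FN)):
  resume: TP=61, FP=16+2+12=30, FN=21+26+20=67 → 122/219 = 0.55708
  letter: TP=29, FP=21+2+11=34, FN=16+12+13=41 → 58/133 = 0.43609
  receipt: TP=45, FP=26+12+12=50, FN=2+2+2=6 → 90/146 = 0.61644
  invoice: TP=58, FP=20+13+2=35, FN=12+11+12=35 → 116/186 = 0.62366
Weighted-F1 score = Σ (supportᵢ/N)·F1 scoreᵢ with N=342: (128/342)·0.55708 + (70/342)·0.43609 + (51/342)·0.61644 + (93/342)·0.62366 = 0.5593

0.5593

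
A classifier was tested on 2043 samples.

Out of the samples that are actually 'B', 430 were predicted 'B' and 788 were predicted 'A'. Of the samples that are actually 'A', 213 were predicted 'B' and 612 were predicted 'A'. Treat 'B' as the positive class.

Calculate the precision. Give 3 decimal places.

Precision = TP/(TP+FP) = 430/(430+213) = 430/643 = 0.669

0.669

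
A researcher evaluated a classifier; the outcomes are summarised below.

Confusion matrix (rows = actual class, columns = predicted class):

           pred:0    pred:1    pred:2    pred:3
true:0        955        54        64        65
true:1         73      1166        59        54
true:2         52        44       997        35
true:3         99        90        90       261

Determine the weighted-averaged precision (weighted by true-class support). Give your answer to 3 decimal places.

Per-class precision (TP/(TP+FP)):
  0: TP=955, FP=73+52+99=224 → 955/1179 = 0.8100
  1: TP=1166, FP=54+44+90=188 → 1166/1354 = 0.8612
  2: TP=997, FP=64+59+90=213 → 997/1210 = 0.8240
  3: TP=261, FP=65+54+35=154 → 261/415 = 0.6289
Weighted-precision = Σ (supportᵢ/N)·precisionᵢ with N=4158: (1138/4158)·0.8100 + (1352/4158)·0.8612 + (1128/4158)·0.8240 + (540/4158)·0.6289 = 0.807

0.807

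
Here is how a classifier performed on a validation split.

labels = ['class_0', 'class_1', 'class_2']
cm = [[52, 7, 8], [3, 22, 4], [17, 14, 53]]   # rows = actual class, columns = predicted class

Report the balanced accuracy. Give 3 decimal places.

0.722

Balanced accuracy = mean of per-class recall.
  class_0: recall = 52/67 = 0.7761
  class_1: recall = 22/29 = 0.7586
  class_2: recall = 53/84 = 0.6310
Mean = (0.7761 + 0.7586 + 0.6310) / 3 = 0.722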